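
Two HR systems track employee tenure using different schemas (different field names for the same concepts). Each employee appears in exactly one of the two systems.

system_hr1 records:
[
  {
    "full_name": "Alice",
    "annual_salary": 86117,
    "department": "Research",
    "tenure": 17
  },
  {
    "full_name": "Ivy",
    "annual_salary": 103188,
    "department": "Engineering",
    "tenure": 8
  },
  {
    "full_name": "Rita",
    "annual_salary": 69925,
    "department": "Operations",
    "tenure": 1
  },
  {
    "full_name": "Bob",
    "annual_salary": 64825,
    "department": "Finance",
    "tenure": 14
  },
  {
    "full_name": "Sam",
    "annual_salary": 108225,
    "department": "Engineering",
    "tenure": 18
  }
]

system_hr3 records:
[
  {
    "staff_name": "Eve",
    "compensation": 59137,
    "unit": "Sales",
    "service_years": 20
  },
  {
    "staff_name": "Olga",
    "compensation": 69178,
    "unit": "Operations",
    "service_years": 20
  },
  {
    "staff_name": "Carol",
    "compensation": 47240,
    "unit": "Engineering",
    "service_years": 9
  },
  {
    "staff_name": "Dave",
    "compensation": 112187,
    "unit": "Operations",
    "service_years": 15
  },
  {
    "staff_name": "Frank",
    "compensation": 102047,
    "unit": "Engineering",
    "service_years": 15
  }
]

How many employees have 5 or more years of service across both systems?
9

Reconcile schemas: "tenure" (system_hr1) = "service_years" (system_hr3) = years of service

From system_hr1: 4 employees with >= 5 years
From system_hr3: 5 employees with >= 5 years

Total: 4 + 5 = 9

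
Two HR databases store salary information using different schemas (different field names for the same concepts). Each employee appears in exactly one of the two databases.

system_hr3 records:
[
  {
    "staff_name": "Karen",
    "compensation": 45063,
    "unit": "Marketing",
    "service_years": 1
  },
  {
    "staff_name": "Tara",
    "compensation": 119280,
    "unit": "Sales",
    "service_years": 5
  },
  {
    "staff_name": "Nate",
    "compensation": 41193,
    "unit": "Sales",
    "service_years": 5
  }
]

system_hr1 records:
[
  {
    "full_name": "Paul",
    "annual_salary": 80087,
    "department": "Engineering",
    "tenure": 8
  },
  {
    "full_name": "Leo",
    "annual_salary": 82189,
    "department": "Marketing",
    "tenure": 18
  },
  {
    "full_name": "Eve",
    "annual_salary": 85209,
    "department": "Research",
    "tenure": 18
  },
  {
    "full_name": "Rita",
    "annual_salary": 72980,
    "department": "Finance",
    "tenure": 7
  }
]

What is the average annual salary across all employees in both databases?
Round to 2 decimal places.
75143.00

Schema mapping: "compensation" (system_hr3) = "annual_salary" (system_hr1) = annual salary

All salaries: [45063, 119280, 41193, 80087, 82189, 85209, 72980]
Sum: 526001
Count: 7
Average: 526001 / 7 = 75143.00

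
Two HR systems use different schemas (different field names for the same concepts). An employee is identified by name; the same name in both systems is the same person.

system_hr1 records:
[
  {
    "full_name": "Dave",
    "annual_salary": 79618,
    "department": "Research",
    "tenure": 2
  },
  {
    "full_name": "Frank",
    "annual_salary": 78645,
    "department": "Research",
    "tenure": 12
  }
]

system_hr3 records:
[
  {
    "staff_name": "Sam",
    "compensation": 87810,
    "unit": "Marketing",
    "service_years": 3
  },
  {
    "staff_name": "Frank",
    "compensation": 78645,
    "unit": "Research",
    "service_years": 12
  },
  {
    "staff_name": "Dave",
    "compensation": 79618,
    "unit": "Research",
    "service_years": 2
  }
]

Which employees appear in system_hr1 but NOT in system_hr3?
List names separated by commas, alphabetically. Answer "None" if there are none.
None

Schema mapping: "full_name" (system_hr1) = "staff_name" (system_hr3) = employee name

Names in system_hr1: ['Dave', 'Frank']
Names in system_hr3: ['Dave', 'Frank', 'Sam']

In system_hr1 but not system_hr3: None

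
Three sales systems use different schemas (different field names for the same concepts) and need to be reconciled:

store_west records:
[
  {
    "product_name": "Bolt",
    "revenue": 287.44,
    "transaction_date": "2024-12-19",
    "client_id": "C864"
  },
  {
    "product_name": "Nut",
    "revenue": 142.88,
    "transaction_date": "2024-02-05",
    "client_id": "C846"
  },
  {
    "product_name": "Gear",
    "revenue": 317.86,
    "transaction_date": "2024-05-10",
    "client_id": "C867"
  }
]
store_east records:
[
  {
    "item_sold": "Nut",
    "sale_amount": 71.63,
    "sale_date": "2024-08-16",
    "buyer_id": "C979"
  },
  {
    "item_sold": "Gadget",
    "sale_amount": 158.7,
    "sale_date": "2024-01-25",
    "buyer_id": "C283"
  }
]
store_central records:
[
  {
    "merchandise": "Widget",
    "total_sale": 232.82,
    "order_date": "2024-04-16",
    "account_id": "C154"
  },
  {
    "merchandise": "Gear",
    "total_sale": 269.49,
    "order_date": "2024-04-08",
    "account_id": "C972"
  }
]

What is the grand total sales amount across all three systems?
1480.82

Schema reconciliation - all amount fields map to sale amount:

store_west (revenue): 748.18
store_east (sale_amount): 230.33
store_central (total_sale): 502.31

Grand total: 1480.82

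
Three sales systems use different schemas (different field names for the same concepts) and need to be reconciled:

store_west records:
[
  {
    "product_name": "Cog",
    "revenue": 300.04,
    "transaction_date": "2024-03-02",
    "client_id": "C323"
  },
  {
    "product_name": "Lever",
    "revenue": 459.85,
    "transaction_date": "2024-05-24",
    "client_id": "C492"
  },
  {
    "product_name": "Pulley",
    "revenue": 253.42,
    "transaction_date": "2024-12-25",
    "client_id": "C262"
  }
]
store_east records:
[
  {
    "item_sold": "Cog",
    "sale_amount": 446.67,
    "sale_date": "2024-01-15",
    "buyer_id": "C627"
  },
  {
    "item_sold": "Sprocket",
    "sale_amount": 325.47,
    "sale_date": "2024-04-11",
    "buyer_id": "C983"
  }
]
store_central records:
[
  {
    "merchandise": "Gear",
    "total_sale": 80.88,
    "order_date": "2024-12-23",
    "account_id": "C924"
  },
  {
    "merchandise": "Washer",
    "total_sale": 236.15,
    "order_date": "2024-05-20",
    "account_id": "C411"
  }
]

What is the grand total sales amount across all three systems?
2102.48

Schema reconciliation - all amount fields map to sale amount:

store_west (revenue): 1013.31
store_east (sale_amount): 772.14
store_central (total_sale): 317.03

Grand total: 2102.48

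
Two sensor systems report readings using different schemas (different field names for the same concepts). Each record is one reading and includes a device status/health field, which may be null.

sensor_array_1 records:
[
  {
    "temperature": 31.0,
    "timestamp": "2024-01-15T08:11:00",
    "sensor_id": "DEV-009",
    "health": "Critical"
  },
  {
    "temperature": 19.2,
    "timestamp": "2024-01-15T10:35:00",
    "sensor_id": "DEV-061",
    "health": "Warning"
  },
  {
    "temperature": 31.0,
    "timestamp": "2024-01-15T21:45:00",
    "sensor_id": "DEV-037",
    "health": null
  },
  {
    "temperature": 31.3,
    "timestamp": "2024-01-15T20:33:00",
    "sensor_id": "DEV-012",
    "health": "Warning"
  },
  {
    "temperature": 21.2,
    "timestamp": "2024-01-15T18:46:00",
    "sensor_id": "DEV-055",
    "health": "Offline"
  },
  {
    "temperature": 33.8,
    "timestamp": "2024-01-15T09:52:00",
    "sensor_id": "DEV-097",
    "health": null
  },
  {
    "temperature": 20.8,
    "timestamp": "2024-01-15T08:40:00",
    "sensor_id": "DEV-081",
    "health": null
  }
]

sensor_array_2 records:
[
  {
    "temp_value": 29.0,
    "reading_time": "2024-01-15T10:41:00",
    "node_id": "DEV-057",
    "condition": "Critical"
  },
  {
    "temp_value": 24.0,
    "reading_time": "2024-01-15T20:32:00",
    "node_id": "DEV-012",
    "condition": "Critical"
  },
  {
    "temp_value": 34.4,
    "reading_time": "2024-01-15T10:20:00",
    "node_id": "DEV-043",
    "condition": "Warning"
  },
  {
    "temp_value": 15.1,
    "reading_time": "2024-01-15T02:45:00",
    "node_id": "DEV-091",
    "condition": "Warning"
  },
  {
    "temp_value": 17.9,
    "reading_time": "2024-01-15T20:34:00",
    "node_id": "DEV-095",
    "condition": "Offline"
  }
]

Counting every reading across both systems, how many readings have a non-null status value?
9

Schema mapping: "health" (sensor_array_1) = "condition" (sensor_array_2) = status

Non-null in sensor_array_1: 4
Non-null in sensor_array_2: 5

Total non-null: 4 + 5 = 9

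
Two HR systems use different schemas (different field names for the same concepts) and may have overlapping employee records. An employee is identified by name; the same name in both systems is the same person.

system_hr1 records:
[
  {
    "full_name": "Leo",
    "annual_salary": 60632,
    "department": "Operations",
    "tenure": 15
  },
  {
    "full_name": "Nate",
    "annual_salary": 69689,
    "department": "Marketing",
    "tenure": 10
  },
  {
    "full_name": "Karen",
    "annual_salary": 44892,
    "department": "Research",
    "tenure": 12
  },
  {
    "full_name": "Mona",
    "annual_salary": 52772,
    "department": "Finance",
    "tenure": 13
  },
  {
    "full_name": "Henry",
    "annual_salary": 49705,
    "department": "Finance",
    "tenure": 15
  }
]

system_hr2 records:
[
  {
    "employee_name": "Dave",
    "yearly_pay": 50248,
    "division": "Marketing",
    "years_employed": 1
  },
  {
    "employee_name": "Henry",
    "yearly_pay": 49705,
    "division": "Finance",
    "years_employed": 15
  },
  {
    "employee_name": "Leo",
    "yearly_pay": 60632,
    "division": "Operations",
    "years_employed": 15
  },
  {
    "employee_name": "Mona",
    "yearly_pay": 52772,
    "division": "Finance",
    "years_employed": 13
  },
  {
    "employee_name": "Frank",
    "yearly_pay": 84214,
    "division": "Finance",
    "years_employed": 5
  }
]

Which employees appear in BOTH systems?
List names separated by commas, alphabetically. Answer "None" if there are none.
Henry, Leo, Mona

Schema mapping: "full_name" (system_hr1) = "employee_name" (system_hr2) = employee name

Names in system_hr1: ['Henry', 'Karen', 'Leo', 'Mona', 'Nate']
Names in system_hr2: ['Dave', 'Frank', 'Henry', 'Leo', 'Mona']

Intersection: ['Henry', 'Leo', 'Mona']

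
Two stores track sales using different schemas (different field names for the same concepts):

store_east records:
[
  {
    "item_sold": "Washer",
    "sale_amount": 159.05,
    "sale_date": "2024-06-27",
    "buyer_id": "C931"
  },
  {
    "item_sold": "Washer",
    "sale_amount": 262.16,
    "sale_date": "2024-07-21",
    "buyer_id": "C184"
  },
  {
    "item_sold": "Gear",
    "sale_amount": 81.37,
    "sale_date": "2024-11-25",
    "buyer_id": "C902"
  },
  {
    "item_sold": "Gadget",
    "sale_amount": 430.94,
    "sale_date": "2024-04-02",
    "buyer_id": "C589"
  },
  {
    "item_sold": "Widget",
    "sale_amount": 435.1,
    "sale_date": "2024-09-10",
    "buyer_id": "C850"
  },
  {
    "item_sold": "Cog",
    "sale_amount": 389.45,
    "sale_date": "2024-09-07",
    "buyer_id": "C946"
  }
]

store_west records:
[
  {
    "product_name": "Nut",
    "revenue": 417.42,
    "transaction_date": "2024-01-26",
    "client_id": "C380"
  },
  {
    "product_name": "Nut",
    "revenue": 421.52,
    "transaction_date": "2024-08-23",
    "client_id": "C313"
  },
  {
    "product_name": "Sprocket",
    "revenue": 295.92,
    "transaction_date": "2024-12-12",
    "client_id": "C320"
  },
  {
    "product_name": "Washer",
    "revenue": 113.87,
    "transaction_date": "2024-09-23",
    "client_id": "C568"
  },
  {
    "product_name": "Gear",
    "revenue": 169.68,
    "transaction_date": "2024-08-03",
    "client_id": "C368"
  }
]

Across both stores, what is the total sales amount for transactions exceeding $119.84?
2981.24

Schema mapping: "sale_amount" (store_east) = "revenue" (store_west) = sale amount

Sum of sales > $119.84 in store_east: 1676.7
Sum of sales > $119.84 in store_west: 1304.54

Total: 1676.7 + 1304.54 = 2981.24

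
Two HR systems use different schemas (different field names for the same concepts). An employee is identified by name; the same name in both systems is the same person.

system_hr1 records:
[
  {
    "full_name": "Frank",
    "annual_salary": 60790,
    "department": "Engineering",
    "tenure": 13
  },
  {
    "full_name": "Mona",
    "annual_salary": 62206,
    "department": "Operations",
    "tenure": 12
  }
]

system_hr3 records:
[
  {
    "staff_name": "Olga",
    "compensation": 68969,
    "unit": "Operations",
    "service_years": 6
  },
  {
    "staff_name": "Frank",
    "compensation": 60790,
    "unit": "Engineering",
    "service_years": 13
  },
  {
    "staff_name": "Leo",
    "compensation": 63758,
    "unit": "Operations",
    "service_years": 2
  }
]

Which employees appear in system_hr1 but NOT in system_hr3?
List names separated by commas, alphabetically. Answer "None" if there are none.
Mona

Schema mapping: "full_name" (system_hr1) = "staff_name" (system_hr3) = employee name

Names in system_hr1: ['Frank', 'Mona']
Names in system_hr3: ['Frank', 'Leo', 'Olga']

In system_hr1 but not system_hr3: ['Mona']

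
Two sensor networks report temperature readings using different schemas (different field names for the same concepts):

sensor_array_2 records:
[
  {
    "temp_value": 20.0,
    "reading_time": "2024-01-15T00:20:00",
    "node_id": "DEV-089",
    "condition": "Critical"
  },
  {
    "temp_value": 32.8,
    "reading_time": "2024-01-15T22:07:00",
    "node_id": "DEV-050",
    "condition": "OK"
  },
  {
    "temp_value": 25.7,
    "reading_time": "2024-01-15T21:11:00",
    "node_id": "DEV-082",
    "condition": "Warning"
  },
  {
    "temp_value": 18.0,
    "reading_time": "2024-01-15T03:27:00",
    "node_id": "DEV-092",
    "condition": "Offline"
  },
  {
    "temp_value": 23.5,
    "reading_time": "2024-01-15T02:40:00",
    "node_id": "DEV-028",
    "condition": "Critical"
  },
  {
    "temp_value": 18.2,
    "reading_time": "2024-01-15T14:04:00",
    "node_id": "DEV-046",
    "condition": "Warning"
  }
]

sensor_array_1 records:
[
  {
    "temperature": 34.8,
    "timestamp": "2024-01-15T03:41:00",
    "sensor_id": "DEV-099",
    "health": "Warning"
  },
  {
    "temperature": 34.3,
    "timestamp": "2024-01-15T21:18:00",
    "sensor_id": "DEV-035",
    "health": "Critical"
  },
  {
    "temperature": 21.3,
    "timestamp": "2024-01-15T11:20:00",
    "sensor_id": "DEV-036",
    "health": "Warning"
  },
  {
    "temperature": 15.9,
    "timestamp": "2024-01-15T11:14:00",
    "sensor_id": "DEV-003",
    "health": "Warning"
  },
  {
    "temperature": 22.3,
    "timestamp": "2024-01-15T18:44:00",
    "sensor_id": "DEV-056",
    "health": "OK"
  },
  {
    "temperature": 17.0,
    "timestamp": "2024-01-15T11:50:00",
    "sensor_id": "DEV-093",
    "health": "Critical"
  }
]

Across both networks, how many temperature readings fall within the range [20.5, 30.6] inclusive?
4

Schema mapping: "temp_value" (sensor_array_2) = "temperature" (sensor_array_1) = temperature

Readings in [20.5, 30.6] from sensor_array_2: 2
Readings in [20.5, 30.6] from sensor_array_1: 2

Total count: 2 + 2 = 4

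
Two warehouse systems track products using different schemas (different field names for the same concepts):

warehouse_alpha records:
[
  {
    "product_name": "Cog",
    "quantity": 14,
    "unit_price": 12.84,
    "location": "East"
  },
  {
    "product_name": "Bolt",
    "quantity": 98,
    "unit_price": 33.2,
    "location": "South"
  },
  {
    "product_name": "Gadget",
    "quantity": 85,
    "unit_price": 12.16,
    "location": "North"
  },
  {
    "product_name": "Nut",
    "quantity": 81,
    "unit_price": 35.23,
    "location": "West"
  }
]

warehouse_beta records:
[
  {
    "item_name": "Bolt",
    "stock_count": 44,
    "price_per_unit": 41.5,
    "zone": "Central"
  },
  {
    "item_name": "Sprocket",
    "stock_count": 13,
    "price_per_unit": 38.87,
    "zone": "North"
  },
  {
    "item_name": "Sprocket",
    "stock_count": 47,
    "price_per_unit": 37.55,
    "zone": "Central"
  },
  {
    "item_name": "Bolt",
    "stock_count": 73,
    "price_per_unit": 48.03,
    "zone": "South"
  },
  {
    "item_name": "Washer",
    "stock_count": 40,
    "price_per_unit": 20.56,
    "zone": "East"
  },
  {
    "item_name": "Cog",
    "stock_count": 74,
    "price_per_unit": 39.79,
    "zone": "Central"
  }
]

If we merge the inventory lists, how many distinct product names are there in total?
6

Schema mapping: "product_name" (warehouse_alpha) = "item_name" (warehouse_beta) = product name

Products in warehouse_alpha: ['Bolt', 'Cog', 'Gadget', 'Nut']
Products in warehouse_beta: ['Bolt', 'Cog', 'Sprocket', 'Washer']

Union (unique products): ['Bolt', 'Cog', 'Gadget', 'Nut', 'Sprocket', 'Washer']
Count: 6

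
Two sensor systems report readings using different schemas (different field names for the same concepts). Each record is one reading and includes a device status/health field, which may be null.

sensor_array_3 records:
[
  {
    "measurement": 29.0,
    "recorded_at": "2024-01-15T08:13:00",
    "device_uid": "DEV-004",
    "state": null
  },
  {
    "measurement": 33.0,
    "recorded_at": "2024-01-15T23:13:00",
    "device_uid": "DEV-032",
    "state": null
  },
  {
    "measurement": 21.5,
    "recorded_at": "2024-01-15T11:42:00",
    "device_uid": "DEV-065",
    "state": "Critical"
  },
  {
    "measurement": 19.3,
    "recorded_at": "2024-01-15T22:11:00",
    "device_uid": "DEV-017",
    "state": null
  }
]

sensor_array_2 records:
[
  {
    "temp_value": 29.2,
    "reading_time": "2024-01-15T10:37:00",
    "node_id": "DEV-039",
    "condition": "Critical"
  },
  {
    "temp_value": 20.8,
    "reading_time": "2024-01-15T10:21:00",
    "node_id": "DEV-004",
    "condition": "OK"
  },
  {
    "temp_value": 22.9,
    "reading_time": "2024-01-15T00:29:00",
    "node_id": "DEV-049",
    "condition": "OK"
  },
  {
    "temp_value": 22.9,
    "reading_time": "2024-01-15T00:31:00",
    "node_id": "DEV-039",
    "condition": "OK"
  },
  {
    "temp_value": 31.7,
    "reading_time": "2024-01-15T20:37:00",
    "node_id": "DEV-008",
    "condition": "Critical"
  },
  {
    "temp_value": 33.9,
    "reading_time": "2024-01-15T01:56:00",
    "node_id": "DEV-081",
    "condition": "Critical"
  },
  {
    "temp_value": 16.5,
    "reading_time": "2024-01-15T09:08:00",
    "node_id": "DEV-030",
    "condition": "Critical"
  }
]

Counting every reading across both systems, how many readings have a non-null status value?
8

Schema mapping: "state" (sensor_array_3) = "condition" (sensor_array_2) = status

Non-null in sensor_array_3: 1
Non-null in sensor_array_2: 7

Total non-null: 1 + 7 = 8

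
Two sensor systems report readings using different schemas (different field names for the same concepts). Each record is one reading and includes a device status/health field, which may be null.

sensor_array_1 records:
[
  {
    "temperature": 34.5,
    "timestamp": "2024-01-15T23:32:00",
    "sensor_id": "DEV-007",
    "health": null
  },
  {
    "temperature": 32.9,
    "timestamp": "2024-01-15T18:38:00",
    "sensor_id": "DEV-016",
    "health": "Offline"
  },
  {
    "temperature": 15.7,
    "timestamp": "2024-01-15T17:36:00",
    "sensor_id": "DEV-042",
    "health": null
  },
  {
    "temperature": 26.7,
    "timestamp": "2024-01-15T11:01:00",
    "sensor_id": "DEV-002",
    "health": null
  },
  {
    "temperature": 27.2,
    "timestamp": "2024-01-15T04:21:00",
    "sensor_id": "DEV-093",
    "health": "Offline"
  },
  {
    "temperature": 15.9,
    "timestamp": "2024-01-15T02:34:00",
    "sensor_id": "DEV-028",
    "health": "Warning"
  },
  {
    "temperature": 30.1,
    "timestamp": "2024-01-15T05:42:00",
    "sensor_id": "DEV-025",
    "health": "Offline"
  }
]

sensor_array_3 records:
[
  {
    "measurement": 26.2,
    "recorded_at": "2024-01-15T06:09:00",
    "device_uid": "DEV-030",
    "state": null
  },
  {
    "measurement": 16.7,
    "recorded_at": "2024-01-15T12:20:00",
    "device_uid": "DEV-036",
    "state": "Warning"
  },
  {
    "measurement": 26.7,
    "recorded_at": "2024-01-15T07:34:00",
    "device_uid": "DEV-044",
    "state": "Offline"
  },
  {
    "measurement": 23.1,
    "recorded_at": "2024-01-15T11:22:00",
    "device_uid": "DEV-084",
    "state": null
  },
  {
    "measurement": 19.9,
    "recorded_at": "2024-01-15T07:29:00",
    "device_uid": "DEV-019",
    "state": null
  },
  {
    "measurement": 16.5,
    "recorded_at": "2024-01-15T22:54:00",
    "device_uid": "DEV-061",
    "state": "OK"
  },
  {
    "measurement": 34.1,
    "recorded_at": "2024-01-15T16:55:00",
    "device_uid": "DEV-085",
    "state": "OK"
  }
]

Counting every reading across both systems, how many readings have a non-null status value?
8

Schema mapping: "health" (sensor_array_1) = "state" (sensor_array_3) = status

Non-null in sensor_array_1: 4
Non-null in sensor_array_3: 4

Total non-null: 4 + 4 = 8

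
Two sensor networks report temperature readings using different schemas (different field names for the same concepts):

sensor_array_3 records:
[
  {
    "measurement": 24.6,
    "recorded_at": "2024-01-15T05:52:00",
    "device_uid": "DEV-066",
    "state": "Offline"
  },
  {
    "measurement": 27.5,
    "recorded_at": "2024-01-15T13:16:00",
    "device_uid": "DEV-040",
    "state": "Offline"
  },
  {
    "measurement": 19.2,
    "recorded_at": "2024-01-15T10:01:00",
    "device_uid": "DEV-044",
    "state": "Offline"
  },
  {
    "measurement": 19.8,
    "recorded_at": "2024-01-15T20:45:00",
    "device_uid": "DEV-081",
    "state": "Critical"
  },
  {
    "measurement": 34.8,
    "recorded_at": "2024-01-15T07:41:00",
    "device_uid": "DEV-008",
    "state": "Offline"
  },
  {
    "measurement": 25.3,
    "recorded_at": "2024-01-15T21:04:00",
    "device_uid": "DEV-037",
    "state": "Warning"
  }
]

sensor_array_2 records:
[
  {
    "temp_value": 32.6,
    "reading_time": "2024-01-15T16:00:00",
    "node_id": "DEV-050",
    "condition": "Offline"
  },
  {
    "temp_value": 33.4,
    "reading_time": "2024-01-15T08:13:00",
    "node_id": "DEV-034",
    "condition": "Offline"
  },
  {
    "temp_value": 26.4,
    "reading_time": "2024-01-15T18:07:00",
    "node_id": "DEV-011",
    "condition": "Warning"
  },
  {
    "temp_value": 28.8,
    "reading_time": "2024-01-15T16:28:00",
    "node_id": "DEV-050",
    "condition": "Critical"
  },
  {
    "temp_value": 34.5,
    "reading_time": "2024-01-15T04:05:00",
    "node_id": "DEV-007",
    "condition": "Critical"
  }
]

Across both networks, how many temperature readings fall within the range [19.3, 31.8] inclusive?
6

Schema mapping: "measurement" (sensor_array_3) = "temp_value" (sensor_array_2) = temperature

Readings in [19.3, 31.8] from sensor_array_3: 4
Readings in [19.3, 31.8] from sensor_array_2: 2

Total count: 4 + 2 = 6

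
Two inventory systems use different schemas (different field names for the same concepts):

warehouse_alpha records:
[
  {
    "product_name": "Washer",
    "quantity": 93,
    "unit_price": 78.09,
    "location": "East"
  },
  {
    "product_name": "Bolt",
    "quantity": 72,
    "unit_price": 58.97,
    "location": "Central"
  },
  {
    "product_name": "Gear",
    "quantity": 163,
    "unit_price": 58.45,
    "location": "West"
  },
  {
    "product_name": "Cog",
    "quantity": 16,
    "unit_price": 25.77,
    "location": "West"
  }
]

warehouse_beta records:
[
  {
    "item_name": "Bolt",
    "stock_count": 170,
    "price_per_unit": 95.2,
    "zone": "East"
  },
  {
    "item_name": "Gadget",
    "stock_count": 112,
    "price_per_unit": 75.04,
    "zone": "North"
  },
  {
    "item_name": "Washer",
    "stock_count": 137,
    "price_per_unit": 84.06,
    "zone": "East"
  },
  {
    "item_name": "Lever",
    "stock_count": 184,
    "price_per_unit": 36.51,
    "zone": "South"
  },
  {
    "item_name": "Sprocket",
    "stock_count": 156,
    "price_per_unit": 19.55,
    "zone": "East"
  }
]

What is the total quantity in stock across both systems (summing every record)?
1103

To reconcile these schemas, identify the field holding the quantity in stock in each system:
1. In warehouse_alpha it is "quantity"
2. In warehouse_beta it is "stock_count"

From warehouse_alpha: 93 + 72 + 163 + 16 = 344
From warehouse_beta: 170 + 112 + 137 + 184 + 156 = 759

Total: 344 + 759 = 1103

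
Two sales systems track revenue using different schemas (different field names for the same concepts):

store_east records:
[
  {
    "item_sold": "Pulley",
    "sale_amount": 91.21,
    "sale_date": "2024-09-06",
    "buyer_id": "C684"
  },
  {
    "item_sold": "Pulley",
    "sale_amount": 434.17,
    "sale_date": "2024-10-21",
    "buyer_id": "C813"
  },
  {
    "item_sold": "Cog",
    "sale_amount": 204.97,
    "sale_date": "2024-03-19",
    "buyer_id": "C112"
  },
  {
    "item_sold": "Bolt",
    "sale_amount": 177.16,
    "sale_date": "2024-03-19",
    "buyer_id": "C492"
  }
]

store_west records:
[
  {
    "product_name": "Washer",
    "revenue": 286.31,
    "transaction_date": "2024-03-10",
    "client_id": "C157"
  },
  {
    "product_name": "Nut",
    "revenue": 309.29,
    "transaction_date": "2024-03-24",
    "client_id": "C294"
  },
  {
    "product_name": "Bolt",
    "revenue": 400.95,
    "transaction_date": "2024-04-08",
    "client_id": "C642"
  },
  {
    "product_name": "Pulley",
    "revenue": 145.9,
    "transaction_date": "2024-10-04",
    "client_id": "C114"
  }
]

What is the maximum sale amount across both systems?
434.17

Reconcile: "sale_amount" (store_east) = "revenue" (store_west) = sale amount

Maximum in store_east: 434.17
Maximum in store_west: 400.95

Overall maximum: max(434.17, 400.95) = 434.17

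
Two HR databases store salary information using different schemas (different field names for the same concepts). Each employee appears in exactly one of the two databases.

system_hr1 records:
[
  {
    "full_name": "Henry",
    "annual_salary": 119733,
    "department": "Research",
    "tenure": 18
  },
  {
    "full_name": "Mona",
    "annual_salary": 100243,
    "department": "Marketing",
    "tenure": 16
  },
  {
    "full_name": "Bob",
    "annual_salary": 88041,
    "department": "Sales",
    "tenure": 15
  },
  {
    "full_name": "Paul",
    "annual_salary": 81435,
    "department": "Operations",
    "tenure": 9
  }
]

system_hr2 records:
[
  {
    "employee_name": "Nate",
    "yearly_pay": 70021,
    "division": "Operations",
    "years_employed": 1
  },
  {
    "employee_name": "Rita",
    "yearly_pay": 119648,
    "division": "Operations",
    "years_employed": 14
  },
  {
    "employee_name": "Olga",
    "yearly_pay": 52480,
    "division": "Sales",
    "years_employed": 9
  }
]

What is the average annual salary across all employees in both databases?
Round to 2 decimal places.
90228.71

Schema mapping: "annual_salary" (system_hr1) = "yearly_pay" (system_hr2) = annual salary

All salaries: [119733, 100243, 88041, 81435, 70021, 119648, 52480]
Sum: 631601
Count: 7
Average: 631601 / 7 = 90228.71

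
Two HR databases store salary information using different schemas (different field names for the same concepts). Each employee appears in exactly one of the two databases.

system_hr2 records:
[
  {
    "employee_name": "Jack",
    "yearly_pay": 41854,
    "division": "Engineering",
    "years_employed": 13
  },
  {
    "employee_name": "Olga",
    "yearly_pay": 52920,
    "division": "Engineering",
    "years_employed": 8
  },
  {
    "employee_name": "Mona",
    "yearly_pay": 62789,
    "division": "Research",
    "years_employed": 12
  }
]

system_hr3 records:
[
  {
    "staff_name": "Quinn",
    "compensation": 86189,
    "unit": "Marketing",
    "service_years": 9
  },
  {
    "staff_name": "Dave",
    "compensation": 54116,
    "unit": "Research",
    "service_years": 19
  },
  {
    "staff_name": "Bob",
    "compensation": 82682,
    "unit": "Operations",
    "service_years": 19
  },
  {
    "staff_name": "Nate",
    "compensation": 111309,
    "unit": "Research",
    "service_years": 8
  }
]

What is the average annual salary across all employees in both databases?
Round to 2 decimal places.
70265.57

Schema mapping: "yearly_pay" (system_hr2) = "compensation" (system_hr3) = annual salary

All salaries: [41854, 52920, 62789, 86189, 54116, 82682, 111309]
Sum: 491859
Count: 7
Average: 491859 / 7 = 70265.57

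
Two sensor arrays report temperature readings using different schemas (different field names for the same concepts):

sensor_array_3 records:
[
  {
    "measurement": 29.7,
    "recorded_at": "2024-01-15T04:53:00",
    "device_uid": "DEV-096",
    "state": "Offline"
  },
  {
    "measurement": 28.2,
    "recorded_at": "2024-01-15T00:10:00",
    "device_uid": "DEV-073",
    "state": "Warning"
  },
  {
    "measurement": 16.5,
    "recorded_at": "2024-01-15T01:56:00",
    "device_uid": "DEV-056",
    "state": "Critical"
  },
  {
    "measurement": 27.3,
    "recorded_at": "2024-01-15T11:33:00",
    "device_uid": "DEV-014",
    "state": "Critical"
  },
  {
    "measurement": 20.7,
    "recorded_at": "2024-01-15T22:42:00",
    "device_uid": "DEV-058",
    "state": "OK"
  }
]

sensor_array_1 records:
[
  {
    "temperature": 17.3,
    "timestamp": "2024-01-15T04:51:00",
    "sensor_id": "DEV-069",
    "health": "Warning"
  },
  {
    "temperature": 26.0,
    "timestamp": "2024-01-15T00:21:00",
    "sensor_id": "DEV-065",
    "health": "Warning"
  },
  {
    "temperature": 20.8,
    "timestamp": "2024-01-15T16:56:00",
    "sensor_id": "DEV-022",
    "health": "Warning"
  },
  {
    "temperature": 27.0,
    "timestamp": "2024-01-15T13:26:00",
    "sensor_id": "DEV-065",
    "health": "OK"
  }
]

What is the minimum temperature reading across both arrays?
16.5

Schema mapping: "measurement" (sensor_array_3) = "temperature" (sensor_array_1) = temperature reading

Minimum in sensor_array_3: 16.5
Minimum in sensor_array_1: 17.3

Overall minimum: min(16.5, 17.3) = 16.5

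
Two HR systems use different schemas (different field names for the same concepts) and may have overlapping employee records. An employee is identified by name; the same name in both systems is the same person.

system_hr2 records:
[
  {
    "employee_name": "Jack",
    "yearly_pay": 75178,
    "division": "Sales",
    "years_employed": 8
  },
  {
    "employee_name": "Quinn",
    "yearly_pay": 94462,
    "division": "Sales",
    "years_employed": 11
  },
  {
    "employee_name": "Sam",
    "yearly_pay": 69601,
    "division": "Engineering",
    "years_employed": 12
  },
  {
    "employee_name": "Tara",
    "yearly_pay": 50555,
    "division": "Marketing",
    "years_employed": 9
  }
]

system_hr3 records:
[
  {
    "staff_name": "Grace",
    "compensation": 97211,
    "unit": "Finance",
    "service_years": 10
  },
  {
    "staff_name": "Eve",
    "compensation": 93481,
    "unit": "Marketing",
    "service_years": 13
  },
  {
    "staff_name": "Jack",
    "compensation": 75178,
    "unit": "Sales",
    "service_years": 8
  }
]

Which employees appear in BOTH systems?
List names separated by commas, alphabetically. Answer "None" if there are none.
Jack

Schema mapping: "employee_name" (system_hr2) = "staff_name" (system_hr3) = employee name

Names in system_hr2: ['Jack', 'Quinn', 'Sam', 'Tara']
Names in system_hr3: ['Eve', 'Grace', 'Jack']

Intersection: ['Jack']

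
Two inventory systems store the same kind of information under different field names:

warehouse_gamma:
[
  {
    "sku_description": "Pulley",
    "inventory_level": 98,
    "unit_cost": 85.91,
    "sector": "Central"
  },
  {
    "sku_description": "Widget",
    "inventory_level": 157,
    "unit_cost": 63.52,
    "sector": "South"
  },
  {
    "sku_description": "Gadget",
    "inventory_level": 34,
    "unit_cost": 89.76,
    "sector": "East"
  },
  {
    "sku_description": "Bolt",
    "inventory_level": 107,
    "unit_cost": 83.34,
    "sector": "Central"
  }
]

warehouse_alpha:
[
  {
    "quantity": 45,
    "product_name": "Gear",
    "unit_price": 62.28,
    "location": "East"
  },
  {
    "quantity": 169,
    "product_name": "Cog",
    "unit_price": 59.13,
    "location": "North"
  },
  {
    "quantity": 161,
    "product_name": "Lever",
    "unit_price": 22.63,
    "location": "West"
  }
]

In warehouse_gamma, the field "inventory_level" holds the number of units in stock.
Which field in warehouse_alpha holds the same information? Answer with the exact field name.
quantity

In warehouse_gamma, "inventory_level" holds the number of units in stock.
The fields in warehouse_alpha are: "quantity", "product_name", "unit_price", "location".
"quantity" is the match: the name refers to the same concept and its values are whole-number counts (e.g. 45, 169).
The other fields ("product_name", "unit_price", "location") hold different kinds of data.

So "inventory_level" in warehouse_gamma corresponds to "quantity" in warehouse_alpha.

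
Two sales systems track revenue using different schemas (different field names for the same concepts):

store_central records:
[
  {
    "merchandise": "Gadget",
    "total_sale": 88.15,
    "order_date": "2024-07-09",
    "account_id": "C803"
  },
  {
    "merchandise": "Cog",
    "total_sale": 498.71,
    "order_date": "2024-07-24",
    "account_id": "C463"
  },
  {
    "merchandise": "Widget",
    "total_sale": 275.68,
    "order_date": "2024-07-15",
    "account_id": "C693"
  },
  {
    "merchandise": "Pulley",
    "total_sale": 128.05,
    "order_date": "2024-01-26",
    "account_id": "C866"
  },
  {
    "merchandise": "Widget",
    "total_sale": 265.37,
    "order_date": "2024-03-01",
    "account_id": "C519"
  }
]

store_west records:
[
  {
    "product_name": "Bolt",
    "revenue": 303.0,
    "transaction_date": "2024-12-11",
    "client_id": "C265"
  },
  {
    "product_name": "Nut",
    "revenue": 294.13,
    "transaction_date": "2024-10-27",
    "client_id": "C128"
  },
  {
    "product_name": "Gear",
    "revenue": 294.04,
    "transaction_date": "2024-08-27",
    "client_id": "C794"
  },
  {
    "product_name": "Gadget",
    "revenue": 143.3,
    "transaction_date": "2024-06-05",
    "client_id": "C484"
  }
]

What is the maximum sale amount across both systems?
498.71

Reconcile: "total_sale" (store_central) = "revenue" (store_west) = sale amount

Maximum in store_central: 498.71
Maximum in store_west: 303.0

Overall maximum: max(498.71, 303.0) = 498.71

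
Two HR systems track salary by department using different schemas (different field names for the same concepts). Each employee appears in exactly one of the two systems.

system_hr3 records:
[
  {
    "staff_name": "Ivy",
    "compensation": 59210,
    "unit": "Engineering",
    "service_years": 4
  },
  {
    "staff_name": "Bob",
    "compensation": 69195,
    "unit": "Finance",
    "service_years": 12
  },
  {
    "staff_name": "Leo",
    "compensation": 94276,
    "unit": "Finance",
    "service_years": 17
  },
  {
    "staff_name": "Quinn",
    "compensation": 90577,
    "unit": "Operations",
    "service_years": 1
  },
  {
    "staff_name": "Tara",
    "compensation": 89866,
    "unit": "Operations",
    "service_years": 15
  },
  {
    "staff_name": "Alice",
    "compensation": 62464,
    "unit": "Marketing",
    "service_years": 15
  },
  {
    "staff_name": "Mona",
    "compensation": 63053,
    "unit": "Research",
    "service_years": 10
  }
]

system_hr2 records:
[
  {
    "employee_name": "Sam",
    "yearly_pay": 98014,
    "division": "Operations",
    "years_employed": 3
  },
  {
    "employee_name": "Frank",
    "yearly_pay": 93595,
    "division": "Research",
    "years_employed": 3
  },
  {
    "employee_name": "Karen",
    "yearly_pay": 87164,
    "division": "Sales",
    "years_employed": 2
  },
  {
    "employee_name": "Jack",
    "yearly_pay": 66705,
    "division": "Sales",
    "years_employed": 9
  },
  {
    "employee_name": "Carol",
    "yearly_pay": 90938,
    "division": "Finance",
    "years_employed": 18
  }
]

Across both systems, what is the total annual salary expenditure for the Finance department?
254409

Schema mappings:
- "unit" (system_hr3) = "division" (system_hr2) = department
- "compensation" (system_hr3) = "yearly_pay" (system_hr2) = salary

Finance salaries from system_hr3: 163471
Finance salaries from system_hr2: 90938

Total: 163471 + 90938 = 254409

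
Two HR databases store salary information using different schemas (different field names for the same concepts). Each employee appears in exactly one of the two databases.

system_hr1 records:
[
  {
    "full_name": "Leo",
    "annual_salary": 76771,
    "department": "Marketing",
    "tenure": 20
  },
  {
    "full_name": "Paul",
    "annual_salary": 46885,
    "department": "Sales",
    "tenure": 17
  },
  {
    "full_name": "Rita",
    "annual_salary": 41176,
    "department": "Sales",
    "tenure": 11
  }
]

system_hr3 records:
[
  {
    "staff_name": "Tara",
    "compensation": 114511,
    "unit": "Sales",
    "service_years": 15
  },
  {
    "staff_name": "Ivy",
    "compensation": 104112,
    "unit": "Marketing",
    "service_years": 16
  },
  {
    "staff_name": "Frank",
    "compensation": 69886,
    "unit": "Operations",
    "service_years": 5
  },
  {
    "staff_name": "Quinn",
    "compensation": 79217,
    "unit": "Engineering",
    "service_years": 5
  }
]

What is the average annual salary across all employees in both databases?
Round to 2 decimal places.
76079.71

Schema mapping: "annual_salary" (system_hr1) = "compensation" (system_hr3) = annual salary

All salaries: [76771, 46885, 41176, 114511, 104112, 69886, 79217]
Sum: 532558
Count: 7
Average: 532558 / 7 = 76079.71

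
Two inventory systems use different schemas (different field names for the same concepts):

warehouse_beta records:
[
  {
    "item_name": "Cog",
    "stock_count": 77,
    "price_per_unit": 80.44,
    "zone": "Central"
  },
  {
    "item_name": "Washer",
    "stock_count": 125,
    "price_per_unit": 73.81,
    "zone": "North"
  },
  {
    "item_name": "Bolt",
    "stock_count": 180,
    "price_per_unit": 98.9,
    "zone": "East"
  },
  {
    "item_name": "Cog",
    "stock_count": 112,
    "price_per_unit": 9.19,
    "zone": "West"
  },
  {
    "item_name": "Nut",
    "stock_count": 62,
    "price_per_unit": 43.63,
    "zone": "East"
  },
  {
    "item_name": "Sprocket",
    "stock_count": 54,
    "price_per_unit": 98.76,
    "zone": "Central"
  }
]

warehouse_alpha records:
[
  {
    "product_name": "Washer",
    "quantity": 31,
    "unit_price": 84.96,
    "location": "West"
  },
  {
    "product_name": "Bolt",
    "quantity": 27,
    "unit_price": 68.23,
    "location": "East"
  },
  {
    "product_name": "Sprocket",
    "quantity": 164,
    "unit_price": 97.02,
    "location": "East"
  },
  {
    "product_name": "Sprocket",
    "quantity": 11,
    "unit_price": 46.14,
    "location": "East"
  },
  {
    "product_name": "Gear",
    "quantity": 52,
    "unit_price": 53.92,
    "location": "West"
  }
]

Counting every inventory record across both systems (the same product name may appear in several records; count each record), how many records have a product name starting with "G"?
1

Schema mapping: "item_name" (warehouse_beta) = "product_name" (warehouse_alpha) = product name

Records with product name starting with "G" in warehouse_beta: 0
Records with product name starting with "G" in warehouse_alpha: 1

Total: 0 + 1 = 1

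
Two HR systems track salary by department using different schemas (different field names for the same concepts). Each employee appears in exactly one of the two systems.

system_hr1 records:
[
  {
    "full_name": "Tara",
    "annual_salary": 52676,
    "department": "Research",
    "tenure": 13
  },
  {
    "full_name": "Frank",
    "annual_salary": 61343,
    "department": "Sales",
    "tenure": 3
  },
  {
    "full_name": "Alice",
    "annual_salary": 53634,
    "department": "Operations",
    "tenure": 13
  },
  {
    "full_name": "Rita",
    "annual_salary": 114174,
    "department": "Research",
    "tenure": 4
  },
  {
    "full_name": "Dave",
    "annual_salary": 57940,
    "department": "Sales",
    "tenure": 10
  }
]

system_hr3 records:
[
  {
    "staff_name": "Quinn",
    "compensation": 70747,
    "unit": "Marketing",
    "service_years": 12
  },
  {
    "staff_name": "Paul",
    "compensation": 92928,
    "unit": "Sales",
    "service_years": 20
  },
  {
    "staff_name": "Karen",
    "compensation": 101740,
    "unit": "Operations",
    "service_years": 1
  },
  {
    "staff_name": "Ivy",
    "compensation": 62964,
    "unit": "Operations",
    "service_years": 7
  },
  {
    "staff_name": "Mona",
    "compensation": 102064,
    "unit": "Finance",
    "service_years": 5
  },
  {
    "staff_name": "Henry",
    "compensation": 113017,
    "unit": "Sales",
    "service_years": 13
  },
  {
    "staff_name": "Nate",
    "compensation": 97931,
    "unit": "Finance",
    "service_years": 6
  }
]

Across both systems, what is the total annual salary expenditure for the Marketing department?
70747

Schema mappings:
- "department" (system_hr1) = "unit" (system_hr3) = department
- "annual_salary" (system_hr1) = "compensation" (system_hr3) = salary

Marketing salaries from system_hr1: 0
Marketing salaries from system_hr3: 70747

Total: 0 + 70747 = 70747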